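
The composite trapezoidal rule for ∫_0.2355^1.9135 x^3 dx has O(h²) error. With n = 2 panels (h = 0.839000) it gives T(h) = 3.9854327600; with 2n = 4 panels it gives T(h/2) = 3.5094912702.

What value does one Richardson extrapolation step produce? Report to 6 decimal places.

Method order is 2; weight 2^2 = 4.
Numerator 4*A(h/2) − A(h) = 4*3.5094912702 − 3.9854327600 = 10.0525323208
Extrapolated: 10.0525323208 / 3 = 3.3508441069
Shift from A(h/2): −0.1586471633.

3.350844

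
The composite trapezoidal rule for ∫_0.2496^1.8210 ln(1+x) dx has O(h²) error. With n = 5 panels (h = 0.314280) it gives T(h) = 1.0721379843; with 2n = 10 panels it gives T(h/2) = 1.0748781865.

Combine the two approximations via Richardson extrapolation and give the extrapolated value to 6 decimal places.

1.075792

r = 2: numerator weight 4, denominator 3.
4*1.0748781865 = 4.2995127460; subtract 1.0721379843 → 3.2273747617
Denominator 4 − 1 = 3.
R = 3.2273747617/3 = 1.0757915872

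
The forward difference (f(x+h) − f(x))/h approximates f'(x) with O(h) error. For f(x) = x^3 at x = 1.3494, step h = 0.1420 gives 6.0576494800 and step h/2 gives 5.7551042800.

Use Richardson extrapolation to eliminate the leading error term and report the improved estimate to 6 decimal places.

r = 1, so 2^r = 2.
2*5.7551042800 = 11.5102085600; subtract 6.0576494800 → 5.4525590800
(2*5.7551042800 − 6.0576494800)/(2 − 1) = 5.4525590800

5.452559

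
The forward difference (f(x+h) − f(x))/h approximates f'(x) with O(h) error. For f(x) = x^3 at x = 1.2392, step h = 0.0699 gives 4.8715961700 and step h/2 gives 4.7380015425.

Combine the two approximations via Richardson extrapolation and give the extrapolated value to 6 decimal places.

4.604407

Method order is 1; weight 2^1 = 2.
A(h/2) − A(h) = 4.7380015425 − 4.8715961700 = -0.1335946275
Correction (A(h/2) − A(h))/(2 − 1) = (-0.1335946275)/1 = -0.1335946275
R = A(h/2) + (A(h/2) − A(h))/1 = 4.7380015425 − 0.1335946275 = 4.6044069150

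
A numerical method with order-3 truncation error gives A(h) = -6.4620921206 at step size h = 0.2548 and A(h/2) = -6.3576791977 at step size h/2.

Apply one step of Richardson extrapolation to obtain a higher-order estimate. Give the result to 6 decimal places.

-6.342763

r = 3, so 2^r = 8.
8×(-6.3576791977) = -50.8614335816; subtract (-6.4620921206) → -44.3993414610
(8×(-6.3576791977) − (-6.4620921206))/(8 − 1) = -6.3427630659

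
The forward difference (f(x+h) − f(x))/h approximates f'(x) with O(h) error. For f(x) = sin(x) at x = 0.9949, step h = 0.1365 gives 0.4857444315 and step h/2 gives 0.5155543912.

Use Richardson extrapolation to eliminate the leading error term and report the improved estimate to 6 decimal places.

0.545364

With r = 1 the leading error scales as h^1, so the weight is 2^1 = 2.
2 × 0.5155543912 = 1.0311087824; subtract 0.4857444315 → 0.5453643509
R = 0.5453643509/1 = 0.5453643509
Correction |R − A(h/2)| = 2.981e-02; gap |A(h/2) − A(h)| = 2.981e-02.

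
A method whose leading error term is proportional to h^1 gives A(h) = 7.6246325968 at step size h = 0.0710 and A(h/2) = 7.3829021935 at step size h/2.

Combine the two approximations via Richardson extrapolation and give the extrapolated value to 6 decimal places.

7.141172

Method order is 1; weight 2^1 = 2.
Weighted: 14.7658043870 − 7.6246325968 = 7.1411717902
7.1411717902 ÷ 1 = 7.1411717902
Correction |R − A(h/2)| = 2.417e-01; gap |A(h/2) − A(h)| = 2.417e-01.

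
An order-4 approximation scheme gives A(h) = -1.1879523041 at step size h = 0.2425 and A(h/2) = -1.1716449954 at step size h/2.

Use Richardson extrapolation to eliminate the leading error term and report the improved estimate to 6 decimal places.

-1.170558

With r = 4 the leading error scales as h^4, so the weight is 2^4 = 16.
2^4 × A(h/2) = -18.7463199264; minus A(h) gives -17.5583676223.
Divide by 2^4 − 1 = 15.
Extrapolated: (-17.5583676223) / 15 = -1.1705578415
Gap between inputs: 1.631e-02; correction applied: +0.0010871539.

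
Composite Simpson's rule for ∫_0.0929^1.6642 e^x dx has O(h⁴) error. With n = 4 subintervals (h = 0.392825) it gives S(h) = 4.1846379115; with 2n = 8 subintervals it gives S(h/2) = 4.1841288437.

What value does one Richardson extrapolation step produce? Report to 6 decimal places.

4.184095

r = 4: numerator weight 16, denominator 15.
Numerator 16*A(h/2) − A(h) = 16*4.1841288437 − 4.1846379115 = 62.7614235877
62.7614235877 ÷ 15 = 4.1840949058
Gap between inputs: 5.091e-04; correction applied: −0.0000339379.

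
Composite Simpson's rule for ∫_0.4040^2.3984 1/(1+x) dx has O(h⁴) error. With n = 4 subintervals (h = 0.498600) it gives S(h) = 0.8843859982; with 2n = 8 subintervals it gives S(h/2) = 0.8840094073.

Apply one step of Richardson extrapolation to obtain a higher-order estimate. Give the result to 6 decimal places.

0.883984

With r = 4 the leading error scales as h^4, so the weight is 2^4 = 16.
A(h/2) − A(h) = 0.8840094073 − 0.8843859982 = -0.0003765909
Divide by 2^4 − 1 = 15: (-0.0003765909)/15 = -0.0000251061
R = 0.8840094073 − 0.0000251061 = 0.8839843012
Gap between inputs: 3.766e-04; correction applied: −0.0000251061.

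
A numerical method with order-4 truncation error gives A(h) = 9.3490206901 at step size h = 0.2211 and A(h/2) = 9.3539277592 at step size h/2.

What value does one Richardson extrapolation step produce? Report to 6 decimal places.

9.354255

Leading term ∝ h^4; use weight 16 = 2^4.
Numerator 16 × A(h/2) − A(h) = 16 × 9.3539277592 − 9.3490206901 = 140.3138234571
Divide by 2^4 − 1 = 15.
140.3138234571 ÷ 15 = 9.3542548971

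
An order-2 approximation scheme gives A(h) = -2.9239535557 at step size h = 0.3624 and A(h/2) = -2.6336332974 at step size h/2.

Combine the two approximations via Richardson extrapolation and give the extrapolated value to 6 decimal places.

Leading term ∝ h^2; use weight 4 = 2^2.
Weighted: (-10.5345331896) − (-2.9239535557) = -7.6105796339
Extrapolated: (-7.6105796339) / 3 = -2.5368598780
Correction |R − A(h/2)| = 9.677e-02; gap |A(h/2) − A(h)| = 2.903e-01.

-2.536860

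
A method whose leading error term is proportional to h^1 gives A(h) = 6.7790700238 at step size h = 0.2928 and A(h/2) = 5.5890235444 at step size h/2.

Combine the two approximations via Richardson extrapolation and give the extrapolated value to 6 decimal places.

Leading term ∝ h^1; use weight 2 = 2^1.
2·5.5890235444 − 6.7790700238 = 4.3989770650
4.3989770650 ÷ 1 = 4.3989770650

4.398977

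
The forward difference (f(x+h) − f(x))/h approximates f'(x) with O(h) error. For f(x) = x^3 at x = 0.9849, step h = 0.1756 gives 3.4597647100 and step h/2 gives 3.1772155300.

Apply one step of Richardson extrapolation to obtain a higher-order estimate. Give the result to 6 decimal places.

Error is O(h^1); halving h shrinks it by 2^1 = 2.
2·3.1772155300 = 6.3544310600; 6.3544310600 − 3.4597647100 = 2.8946663500
Denominator 2 − 1 = 1.
2.8946663500 ÷ 1 = 2.8946663500

2.894666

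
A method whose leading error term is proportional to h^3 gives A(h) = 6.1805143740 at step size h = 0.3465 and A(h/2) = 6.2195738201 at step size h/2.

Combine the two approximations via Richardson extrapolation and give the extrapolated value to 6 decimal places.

Leading term ∝ h^3; use weight 8 = 2^3.
2^3×A(h/2) = 49.7565905608; minus A(h) gives 43.5760761868.
Denominator 8 − 1 = 7.
Extrapolated: 43.5760761868 / 7 = 6.2251537410

6.225154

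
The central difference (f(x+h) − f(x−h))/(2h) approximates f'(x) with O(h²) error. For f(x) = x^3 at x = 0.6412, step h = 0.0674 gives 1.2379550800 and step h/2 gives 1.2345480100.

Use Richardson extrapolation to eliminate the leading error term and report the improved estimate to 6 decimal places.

The method has order 2: 2^2 = 4.
4*1.2345480100 − 1.2379550800 = 3.7002369600
Divide by 2^2 − 1 = 3.
So the Richardson estimate is 1.2334123200.

1.233412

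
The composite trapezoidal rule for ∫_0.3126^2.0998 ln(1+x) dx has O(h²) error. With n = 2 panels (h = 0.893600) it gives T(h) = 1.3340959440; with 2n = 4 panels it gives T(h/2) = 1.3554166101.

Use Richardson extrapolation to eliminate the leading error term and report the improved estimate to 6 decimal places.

1.362523

The method has order 2: 2^2 = 4.
2^2 × A(h/2) = 5.4216664404; minus A(h) gives 4.0875704964.
Denominator 4 − 1 = 3.
So the Richardson estimate is 1.3625234988.
Correction |R − A(h/2)| = 7.107e-03; gap |A(h/2) − A(h)| = 2.132e-02.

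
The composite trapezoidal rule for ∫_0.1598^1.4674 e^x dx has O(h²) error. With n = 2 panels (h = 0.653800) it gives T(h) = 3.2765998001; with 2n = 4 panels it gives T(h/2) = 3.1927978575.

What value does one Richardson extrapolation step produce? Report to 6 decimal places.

The method has order 2: 2^2 = 4.
A(h/2) − A(h) = 3.1927978575 − 3.2765998001 = -0.0838019426
Divide by 2^2 − 1 = 3: (-0.0838019426)/3 = -0.0279339809
R = A(h/2) + (A(h/2) − A(h))/3 = 3.1927978575 − 0.0279339809 = 3.1648638766

3.164864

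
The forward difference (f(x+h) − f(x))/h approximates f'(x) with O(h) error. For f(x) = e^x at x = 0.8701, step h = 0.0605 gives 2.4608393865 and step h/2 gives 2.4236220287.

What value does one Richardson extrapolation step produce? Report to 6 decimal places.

2.386405

Error is O(h^1); halving h shrinks it by 2^1 = 2.
Weighted: 4.8472440574 − 2.4608393865 = 2.3864046709
(2*2.4236220287 − 2.4608393865)/(2 − 1) = 2.3864046709
Correction |R − A(h/2)| = 3.722e-02; gap |A(h/2) − A(h)| = 3.722e-02.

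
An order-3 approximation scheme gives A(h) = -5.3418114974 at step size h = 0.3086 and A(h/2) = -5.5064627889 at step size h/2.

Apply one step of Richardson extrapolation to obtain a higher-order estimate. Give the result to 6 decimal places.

Error is O(h^3); halving h shrinks it by 2^3 = 8.
Weighted: (-44.0517023112) − (-5.3418114974) = -38.7098908138
(8*(-5.5064627889) − (-5.3418114974))/(8 − 1) = -5.5299844020

-5.529984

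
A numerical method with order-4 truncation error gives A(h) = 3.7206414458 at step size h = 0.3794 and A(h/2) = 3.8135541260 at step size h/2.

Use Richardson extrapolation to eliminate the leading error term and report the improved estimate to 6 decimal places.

Method order is 4; weight 2^4 = 16.
16 × 3.8135541260 = 61.0168660160; subtract 3.7206414458 → 57.2962245702
Denominator 16 − 1 = 15.
So the Richardson estimate is 3.8197483047.
Correction |R − A(h/2)| = 6.194e-03; gap |A(h/2) − A(h)| = 9.291e-02.

3.819748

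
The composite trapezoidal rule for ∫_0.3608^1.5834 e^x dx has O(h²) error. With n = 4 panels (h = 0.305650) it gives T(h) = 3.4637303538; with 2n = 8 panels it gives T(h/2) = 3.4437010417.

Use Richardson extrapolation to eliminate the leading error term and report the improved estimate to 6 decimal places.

3.437025

With r = 2 the leading error scales as h^2, so the weight is 2^2 = 4.
4×3.4437010417 = 13.7748041668; 13.7748041668 − 3.4637303538 = 10.3110738130
(4×3.4437010417 − 3.4637303538)/(4 − 1) = 3.4370246043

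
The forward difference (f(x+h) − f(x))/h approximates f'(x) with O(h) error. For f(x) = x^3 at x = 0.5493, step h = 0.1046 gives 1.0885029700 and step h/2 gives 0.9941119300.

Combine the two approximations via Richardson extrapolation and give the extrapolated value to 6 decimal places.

0.899721

Leading term ∝ h^1; use weight 2 = 2^1.
2*0.9941119300 = 1.9882238600; subtract 1.0885029700 → 0.8997208900
Extrapolated: 0.8997208900 / 1 = 0.8997208900
Shift from A(h/2): −0.0943910400.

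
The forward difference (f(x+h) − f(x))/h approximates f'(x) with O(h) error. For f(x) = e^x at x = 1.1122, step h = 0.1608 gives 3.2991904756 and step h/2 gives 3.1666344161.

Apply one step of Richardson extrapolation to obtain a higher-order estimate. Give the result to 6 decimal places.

3.034078

r = 1, so 2^r = 2.
2*3.1666344161 − 3.2991904756 = 3.0340783566
(2*3.1666344161 − 3.2991904756)/(2 − 1) = 3.0340783566
Correction |R − A(h/2)| = 1.326e-01; gap |A(h/2) − A(h)| = 1.326e-01.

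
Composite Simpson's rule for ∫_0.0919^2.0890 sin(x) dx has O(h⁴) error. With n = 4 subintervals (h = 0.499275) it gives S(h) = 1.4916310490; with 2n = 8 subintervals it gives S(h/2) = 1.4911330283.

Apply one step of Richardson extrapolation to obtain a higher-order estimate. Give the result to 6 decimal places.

1.491100

Method order is 4; weight 2^4 = 16.
Difference of the inputs: 1.4911330283 − 1.4916310490 = -0.0004980207
Divide by 2^4 − 1 = 15: (-0.0004980207)/15 = -0.0000332014
R = A(h/2) + (A(h/2) − A(h))/15 = 1.4911330283 − 0.0000332014 = 1.4910998269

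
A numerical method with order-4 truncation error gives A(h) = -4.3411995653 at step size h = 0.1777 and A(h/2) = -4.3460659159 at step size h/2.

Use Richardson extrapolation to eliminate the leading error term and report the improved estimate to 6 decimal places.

The method has order 4: 2^4 = 16.
16*(-4.3460659159) − (-4.3411995653) = -65.1958550891
(16*(-4.3460659159) − (-4.3411995653))/(16 − 1) = -4.3463903393
Correction |R − A(h/2)| = 3.244e-04; gap |A(h/2) − A(h)| = 4.866e-03.

-4.346390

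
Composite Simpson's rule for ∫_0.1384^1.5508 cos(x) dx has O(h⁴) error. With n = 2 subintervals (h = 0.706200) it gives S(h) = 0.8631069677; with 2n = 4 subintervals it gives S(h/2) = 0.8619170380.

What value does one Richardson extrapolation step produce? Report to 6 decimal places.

0.861838

Method order is 4; weight 2^4 = 16.
Difference of the inputs: 0.8619170380 − 0.8631069677 = -0.0011899297
Divide by 2^4 − 1 = 15: (-0.0011899297)/15 = -0.0000793286
R = 0.8619170380 − 0.0000793286 = 0.8618377094
Shift from A(h/2): −0.0000793286.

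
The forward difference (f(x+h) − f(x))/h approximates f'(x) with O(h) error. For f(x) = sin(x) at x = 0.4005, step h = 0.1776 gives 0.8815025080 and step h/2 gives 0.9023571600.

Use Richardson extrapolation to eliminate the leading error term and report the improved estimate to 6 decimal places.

With r = 1 the leading error scales as h^1, so the weight is 2^1 = 2.
2 × 0.9023571600 − 0.8815025080 = 0.9232118120
0.9232118120 ÷ 1 = 0.9232118120
Gap between inputs: 2.085e-02; correction applied: +0.0208546520.

0.923212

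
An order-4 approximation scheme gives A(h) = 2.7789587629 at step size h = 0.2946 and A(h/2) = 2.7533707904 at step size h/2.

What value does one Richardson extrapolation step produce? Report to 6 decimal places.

2.751665

Order 4 gives 2^r = 16 and 2^r − 1 = 15.
16*2.7533707904 = 44.0539326464; 44.0539326464 − 2.7789587629 = 41.2749738835
Divide by 2^4 − 1 = 15.
Extrapolated: 41.2749738835 / 15 = 2.7516649256
Gap between inputs: 2.559e-02; correction applied: −0.0017058648.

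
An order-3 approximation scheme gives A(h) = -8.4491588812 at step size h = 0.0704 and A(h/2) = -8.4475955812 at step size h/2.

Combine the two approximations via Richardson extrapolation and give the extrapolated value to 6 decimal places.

-8.447372

r = 3: numerator weight 8, denominator 7.
Difference of the inputs: -8.4475955812 − (-8.4491588812) = 0.0015633000
Correction (A(h/2) − A(h))/(8 − 1) = 0.0015633000/7 = 0.0002233286
R = -8.4475955812 + 0.0002233286 = -8.4473722526
Correction |R − A(h/2)| = 2.233e-04; gap |A(h/2) − A(h)| = 1.563e-03.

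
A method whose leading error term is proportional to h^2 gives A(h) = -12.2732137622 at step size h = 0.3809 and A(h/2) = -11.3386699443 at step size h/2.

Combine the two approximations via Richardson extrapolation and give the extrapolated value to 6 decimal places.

-11.027155

Leading term ∝ h^2; use weight 4 = 2^2.
Numerator 4×A(h/2) − A(h) = 4×(-11.3386699443) − (-12.2732137622) = -33.0814660150
Denominator 4 − 1 = 3.
Extrapolated: (-33.0814660150) / 3 = -11.0271553383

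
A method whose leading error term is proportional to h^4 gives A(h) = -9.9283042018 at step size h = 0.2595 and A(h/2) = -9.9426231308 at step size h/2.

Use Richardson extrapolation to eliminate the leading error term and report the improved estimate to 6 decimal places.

r = 4, so 2^r = 16.
2^4 × A(h/2) = -159.0819700928; minus A(h) gives -149.1536658910.
Divide by 2^4 − 1 = 15.
Extrapolated: (-149.1536658910) / 15 = -9.9435777261
Shift from A(h/2): −0.0009545953.

-9.943578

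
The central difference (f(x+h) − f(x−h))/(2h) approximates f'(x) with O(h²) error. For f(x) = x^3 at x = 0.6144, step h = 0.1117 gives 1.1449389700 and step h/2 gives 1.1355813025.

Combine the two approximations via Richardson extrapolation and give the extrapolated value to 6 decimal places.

r = 2: numerator weight 4, denominator 3.
A(h/2) − A(h) = 1.1355813025 − 1.1449389700 = -0.0093576675
Divide by 2^2 − 1 = 3: (-0.0093576675)/3 = -0.0031192225
R = A(h/2) + (A(h/2) − A(h))/3 = 1.1355813025 − 0.0031192225 = 1.1324620800
Shift from A(h/2): −0.0031192225.

1.132462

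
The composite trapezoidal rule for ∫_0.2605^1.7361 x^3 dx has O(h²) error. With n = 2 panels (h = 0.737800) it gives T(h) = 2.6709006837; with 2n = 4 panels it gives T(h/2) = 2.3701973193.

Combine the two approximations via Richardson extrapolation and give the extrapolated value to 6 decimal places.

r = 2: numerator weight 4, denominator 3.
4*2.3701973193 = 9.4807892772; 9.4807892772 − 2.6709006837 = 6.8098885935
Divide by 2^2 − 1 = 3.
Extrapolated: 6.8098885935 / 3 = 2.2699628645
Shift from A(h/2): −0.1002344548.

2.269963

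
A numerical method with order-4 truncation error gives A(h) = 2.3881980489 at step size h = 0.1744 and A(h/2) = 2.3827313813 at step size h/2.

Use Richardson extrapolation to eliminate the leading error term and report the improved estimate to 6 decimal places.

The method has order 4: 2^4 = 16.
Weighted: 38.1237021008 − 2.3881980489 = 35.7355040519
(16·2.3827313813 − 2.3881980489)/(16 − 1) = 2.3823669368

2.382367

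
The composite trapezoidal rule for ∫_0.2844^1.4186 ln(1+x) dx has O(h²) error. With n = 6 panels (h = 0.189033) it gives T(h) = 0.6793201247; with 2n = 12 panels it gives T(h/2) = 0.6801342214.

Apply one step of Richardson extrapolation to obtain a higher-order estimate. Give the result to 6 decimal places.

r = 2: numerator weight 4, denominator 3.
Top: 4(0.6801342214) − (0.6793201247) = 2.0412167609
Extrapolated: 2.0412167609 / 3 = 0.6804055870
Correction |R − A(h/2)| = 2.714e-04; gap |A(h/2) − A(h)| = 8.141e-04.

0.680406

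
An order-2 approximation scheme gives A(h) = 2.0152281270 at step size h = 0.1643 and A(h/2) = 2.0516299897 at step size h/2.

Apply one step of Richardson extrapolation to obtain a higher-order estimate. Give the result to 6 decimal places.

Error is O(h^2); halving h shrinks it by 2^2 = 4.
4 × 2.0516299897 = 8.2065199588; 8.2065199588 − 2.0152281270 = 6.1912918318
R = 6.1912918318/3 = 2.0637639439

2.063764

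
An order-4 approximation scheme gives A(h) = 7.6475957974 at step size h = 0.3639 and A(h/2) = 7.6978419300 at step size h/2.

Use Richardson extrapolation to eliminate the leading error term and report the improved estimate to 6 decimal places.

r = 4: numerator weight 16, denominator 15.
Weighted: 123.1654708800 − 7.6475957974 = 115.5178750826
Denominator 16 − 1 = 15.
Result: 7.7011916722
Shift from A(h/2): +0.0033497422.

7.701192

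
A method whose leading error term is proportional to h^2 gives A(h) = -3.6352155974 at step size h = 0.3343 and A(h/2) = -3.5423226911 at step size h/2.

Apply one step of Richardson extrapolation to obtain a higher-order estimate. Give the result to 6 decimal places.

Method order is 2; weight 2^2 = 4.
4·(-3.5423226911) − (-3.6352155974) = -10.5340751670
(-10.5340751670) ÷ 3 = -3.5113583890
Gap between inputs: 9.289e-02; correction applied: +0.0309643021.

-3.511358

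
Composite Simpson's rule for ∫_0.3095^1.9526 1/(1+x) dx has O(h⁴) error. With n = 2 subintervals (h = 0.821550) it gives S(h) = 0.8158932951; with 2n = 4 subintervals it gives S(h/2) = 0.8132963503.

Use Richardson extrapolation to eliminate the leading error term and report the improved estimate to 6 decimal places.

0.813123

r = 4: numerator weight 16, denominator 15.
16·0.8132963503 = 13.0127416048; 13.0127416048 − 0.8158932951 = 12.1968483097
Denominator 16 − 1 = 15.
(16·0.8132963503 − 0.8158932951)/(16 − 1) = 0.8131232206
Correction |R − A(h/2)| = 1.731e-04; gap |A(h/2) − A(h)| = 2.597e-03.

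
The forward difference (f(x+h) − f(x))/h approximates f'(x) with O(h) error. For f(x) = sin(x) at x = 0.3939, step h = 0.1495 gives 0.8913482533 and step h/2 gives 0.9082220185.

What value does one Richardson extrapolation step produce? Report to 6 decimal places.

Error is O(h^1); halving h shrinks it by 2^1 = 2.
2 × 0.9082220185 − 0.8913482533 = 0.9250957837
0.9250957837 ÷ 1 = 0.9250957837
Correction |R − A(h/2)| = 1.687e-02; gap |A(h/2) − A(h)| = 1.687e-02.

0.925096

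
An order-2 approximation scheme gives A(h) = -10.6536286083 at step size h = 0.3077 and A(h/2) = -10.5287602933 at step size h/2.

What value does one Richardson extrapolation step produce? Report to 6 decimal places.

-10.487138

With r = 2 the leading error scales as h^2, so the weight is 2^2 = 4.
2^2 × A(h/2) = -42.1150411732; minus A(h) gives -31.4614125649.
Extrapolated: (-31.4614125649) / 3 = -10.4871375216
Correction |R − A(h/2)| = 4.162e-02; gap |A(h/2) − A(h)| = 1.249e-01.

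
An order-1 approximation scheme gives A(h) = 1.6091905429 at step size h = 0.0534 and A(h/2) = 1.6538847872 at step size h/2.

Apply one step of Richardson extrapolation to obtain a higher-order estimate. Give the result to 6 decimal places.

1.698579

With r = 1 the leading error scales as h^1, so the weight is 2^1 = 2.
2^1 × A(h/2) = 3.3077695744; minus A(h) gives 1.6985790315.
(2 × 1.6538847872 − 1.6091905429)/(2 − 1) = 1.6985790315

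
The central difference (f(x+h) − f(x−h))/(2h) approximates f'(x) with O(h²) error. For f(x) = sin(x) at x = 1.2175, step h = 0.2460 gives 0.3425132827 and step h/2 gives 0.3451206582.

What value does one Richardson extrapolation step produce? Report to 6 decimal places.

Leading term ∝ h^2; use weight 4 = 2^2.
Top: 4(0.3451206582) − (0.3425132827) = 1.0379693501
(4 × 0.3451206582 − 0.3425132827)/(4 − 1) = 0.3459897834

0.345990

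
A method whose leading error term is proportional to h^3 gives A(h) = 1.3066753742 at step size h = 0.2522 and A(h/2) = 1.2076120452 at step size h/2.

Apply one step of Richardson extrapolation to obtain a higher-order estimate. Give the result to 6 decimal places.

The method has order 3: 2^3 = 8.
Difference of the inputs: 1.2076120452 − 1.3066753742 = -0.0990633290
Divide by 2^3 − 1 = 7: (-0.0990633290)/7 = -0.0141519041
R = 1.2076120452 − 0.0141519041 = 1.1934601411

1.193460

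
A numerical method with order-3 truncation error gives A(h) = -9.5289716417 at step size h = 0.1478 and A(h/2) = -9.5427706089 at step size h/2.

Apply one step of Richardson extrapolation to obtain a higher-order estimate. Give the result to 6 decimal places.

-9.544742

The method has order 3: 2^3 = 8.
8×(-9.5427706089) = -76.3421648712; subtract (-9.5289716417) → -66.8131932295
(-66.8131932295) ÷ 7 = -9.5447418899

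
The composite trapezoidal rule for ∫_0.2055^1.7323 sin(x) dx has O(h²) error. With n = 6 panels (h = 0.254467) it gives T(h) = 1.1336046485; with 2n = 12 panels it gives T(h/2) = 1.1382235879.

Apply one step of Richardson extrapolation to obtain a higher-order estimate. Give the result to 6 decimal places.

With r = 2 the leading error scales as h^2, so the weight is 2^2 = 4.
Numerator 4 × A(h/2) − A(h) = 4 × 1.1382235879 − 1.1336046485 = 3.4192897031
Divide by 2^2 − 1 = 3.
3.4192897031 ÷ 3 = 1.1397632344

1.139763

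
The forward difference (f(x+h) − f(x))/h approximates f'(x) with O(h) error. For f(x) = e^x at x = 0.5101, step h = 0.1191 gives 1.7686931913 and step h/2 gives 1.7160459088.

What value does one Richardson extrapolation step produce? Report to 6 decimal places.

1.663399

r = 1: numerator weight 2, denominator 1.
Weighted: 3.4320918176 − 1.7686931913 = 1.6633986263
1.6633986263 ÷ 1 = 1.6633986263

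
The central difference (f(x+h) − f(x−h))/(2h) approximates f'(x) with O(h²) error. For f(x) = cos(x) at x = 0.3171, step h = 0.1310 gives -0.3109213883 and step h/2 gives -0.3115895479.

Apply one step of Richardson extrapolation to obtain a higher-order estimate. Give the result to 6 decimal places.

Error is O(h^2); halving h shrinks it by 2^2 = 4.
Numerator 4·A(h/2) − A(h) = 4·(-0.3115895479) − (-0.3109213883) = -0.9354368033
(4·(-0.3115895479) − (-0.3109213883))/(4 − 1) = -0.3118122678
Correction |R − A(h/2)| = 2.227e-04; gap |A(h/2) − A(h)| = 6.682e-04.

-0.311812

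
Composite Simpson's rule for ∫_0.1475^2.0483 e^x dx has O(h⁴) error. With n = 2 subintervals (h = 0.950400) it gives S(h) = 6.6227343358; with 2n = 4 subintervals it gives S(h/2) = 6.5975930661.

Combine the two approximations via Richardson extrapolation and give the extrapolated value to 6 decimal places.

Error is O(h^4); halving h shrinks it by 2^4 = 16.
Numerator 16*A(h/2) − A(h) = 16*6.5975930661 − 6.6227343358 = 98.9387547218
Divide by 2^4 − 1 = 15.
98.9387547218 ÷ 15 = 6.5959169815
Correction |R − A(h/2)| = 1.676e-03; gap |A(h/2) − A(h)| = 2.514e-02.

6.595917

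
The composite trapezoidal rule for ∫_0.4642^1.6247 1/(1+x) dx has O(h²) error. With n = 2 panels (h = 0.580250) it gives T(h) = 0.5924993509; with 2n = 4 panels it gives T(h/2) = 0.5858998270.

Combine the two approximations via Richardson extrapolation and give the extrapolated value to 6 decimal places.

0.583700

r = 2: numerator weight 4, denominator 3.
4×0.5858998270 − 0.5924993509 = 1.7510999571
Divide by 2^2 − 1 = 3.
(4×0.5858998270 − 0.5924993509)/(4 − 1) = 0.5836999857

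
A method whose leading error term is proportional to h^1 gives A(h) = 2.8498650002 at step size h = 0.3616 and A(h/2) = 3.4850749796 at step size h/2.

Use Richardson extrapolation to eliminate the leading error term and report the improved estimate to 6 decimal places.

4.120285

Order 1 gives 2^r = 2 and 2^r − 1 = 1.
Top: 2(3.4850749796) − (2.8498650002) = 4.1202849590
Denominator 2 − 1 = 1.
(2·3.4850749796 − 2.8498650002)/(2 − 1) = 4.1202849590
Gap between inputs: 6.352e-01; correction applied: +0.6352099794.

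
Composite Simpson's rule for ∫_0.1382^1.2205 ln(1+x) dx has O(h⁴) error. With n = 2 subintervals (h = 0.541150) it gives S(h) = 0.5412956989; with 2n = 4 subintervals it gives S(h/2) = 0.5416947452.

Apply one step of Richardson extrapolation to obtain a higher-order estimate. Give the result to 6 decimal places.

0.541721

Error is O(h^4); halving h shrinks it by 2^4 = 16.
16×0.5416947452 = 8.6671159232; subtract 0.5412956989 → 8.1258202243
Divide by 2^4 − 1 = 15.
So the Richardson estimate is 0.5417213483.
Gap between inputs: 3.990e-04; correction applied: +0.0000266031.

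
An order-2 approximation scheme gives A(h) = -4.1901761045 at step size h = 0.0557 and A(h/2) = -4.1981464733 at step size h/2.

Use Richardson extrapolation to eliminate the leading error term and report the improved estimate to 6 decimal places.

Method order is 2; weight 2^2 = 4.
4·(-4.1981464733) − (-4.1901761045) = -12.6024097887
(4·(-4.1981464733) − (-4.1901761045))/(4 − 1) = -4.2008032629

-4.200803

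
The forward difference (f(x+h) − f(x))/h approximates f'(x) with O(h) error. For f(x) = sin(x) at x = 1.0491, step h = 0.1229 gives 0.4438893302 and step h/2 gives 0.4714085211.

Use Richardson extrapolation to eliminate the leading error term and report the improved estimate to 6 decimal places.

With r = 1 the leading error scales as h^1, so the weight is 2^1 = 2.
Numerator 2×A(h/2) − A(h) = 2×0.4714085211 − 0.4438893302 = 0.4989277120
R = 0.4989277120/1 = 0.4989277120

0.498928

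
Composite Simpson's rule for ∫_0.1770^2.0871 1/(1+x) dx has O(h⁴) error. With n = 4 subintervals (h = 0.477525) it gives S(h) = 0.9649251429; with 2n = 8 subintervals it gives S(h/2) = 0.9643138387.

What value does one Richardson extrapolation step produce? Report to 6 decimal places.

Method order is 4; weight 2^4 = 16.
Difference of the inputs: 0.9643138387 − 0.9649251429 = -0.0006113042
Correction (A(h/2) − A(h))/(16 − 1) = (-0.0006113042)/15 = -0.0000407536
R = 0.9643138387 − 0.0000407536 = 0.9642730851
Gap between inputs: 6.113e-04; correction applied: −0.0000407536.

0.964273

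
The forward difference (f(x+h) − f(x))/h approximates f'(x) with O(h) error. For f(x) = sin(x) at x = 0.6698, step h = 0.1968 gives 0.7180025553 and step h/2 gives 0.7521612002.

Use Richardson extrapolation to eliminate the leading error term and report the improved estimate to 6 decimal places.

0.786320

Method order is 1; weight 2^1 = 2.
Top: 2(0.7521612002) − (0.7180025553) = 0.7863198451
Extrapolated: 0.7863198451 / 1 = 0.7863198451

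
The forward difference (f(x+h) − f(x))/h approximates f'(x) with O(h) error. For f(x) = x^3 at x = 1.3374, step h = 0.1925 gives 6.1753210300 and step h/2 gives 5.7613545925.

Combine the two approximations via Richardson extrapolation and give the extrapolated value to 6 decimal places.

Leading term ∝ h^1; use weight 2 = 2^1.
2^1 × A(h/2) = 11.5227091850; minus A(h) gives 5.3473881550.
Denominator 2 − 1 = 1.
5.3473881550 ÷ 1 = 5.3473881550

5.347388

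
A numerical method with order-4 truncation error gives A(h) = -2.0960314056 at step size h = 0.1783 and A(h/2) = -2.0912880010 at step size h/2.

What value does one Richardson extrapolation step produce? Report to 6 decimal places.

-2.090972

With r = 4 the leading error scales as h^4, so the weight is 2^4 = 16.
16·(-2.0912880010) − (-2.0960314056) = -31.3645766104
(16·(-2.0912880010) − (-2.0960314056))/(16 − 1) = -2.0909717740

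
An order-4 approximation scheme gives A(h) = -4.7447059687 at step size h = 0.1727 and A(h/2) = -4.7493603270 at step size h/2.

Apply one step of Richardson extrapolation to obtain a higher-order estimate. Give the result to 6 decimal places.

-4.749671

r = 4: numerator weight 16, denominator 15.
16×(-4.7493603270) = -75.9897652320; (-75.9897652320) − (-4.7447059687) = -71.2450592633
Denominator 16 − 1 = 15.
(16×(-4.7493603270) − (-4.7447059687))/(16 − 1) = -4.7496706176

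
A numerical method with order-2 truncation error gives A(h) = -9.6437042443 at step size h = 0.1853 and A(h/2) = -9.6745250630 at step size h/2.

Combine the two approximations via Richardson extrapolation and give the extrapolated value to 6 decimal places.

r = 2, so 2^r = 4.
4*(-9.6745250630) = -38.6981002520; subtract (-9.6437042443) → -29.0543960077
R = (-29.0543960077)/3 = -9.6847986692

-9.684799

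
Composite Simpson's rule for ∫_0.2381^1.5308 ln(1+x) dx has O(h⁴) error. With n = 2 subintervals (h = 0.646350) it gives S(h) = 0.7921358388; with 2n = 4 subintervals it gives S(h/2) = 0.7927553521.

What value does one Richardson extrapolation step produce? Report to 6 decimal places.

Error is O(h^4); halving h shrinks it by 2^4 = 16.
Weighted: 12.6840856336 − 0.7921358388 = 11.8919497948
Divide by 2^4 − 1 = 15.
11.8919497948 ÷ 15 = 0.7927966530

0.792797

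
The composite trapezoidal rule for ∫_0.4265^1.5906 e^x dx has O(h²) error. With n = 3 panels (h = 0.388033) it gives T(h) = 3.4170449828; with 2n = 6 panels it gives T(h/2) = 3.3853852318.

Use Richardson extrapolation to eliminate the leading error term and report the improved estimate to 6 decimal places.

Order 2 gives 2^r = 4 and 2^r − 1 = 3.
Top: 4(3.3853852318) − (3.4170449828) = 10.1244959444
Divide by 2^2 − 1 = 3.
(4 × 3.3853852318 − 3.4170449828)/(4 − 1) = 3.3748319815

3.374832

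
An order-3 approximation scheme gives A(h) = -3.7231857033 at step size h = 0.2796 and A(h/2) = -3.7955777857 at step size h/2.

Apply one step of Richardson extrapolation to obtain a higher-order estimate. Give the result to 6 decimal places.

r = 3, so 2^r = 8.
Top: 8(-3.7955777857) − (-3.7231857033) = -26.6414365823
(8·(-3.7955777857) − (-3.7231857033))/(8 − 1) = -3.8059195118
Shift from A(h/2): −0.0103417261.

-3.805920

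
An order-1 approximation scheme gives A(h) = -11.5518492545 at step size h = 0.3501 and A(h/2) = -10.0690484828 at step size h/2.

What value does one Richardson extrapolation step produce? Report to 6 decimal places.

-8.586248

Leading term ∝ h^1; use weight 2 = 2^1.
2^1×A(h/2) = -20.1380969656; minus A(h) gives -8.5862477111.
(2×(-10.0690484828) − (-11.5518492545))/(2 − 1) = -8.5862477111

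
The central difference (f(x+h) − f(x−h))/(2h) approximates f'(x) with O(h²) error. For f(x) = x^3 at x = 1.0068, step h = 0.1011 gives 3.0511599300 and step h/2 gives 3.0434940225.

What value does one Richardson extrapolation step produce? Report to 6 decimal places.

Method order is 2; weight 2^2 = 4.
4*3.0434940225 = 12.1739760900; 12.1739760900 − 3.0511599300 = 9.1228161600
Denominator 4 − 1 = 3.
9.1228161600 ÷ 3 = 3.0409387200

3.040939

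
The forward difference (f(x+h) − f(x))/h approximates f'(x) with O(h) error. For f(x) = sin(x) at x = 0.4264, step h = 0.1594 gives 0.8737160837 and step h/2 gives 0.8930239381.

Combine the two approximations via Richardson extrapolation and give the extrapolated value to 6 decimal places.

r = 1: numerator weight 2, denominator 1.
A(h/2) − A(h) = 0.8930239381 − 0.8737160837 = 0.0193078544
Correction (A(h/2) − A(h))/(2 − 1) = 0.0193078544/1 = 0.0193078544
R = 0.8930239381 + 0.0193078544 = 0.9123317925
Shift from A(h/2): +0.0193078544.

0.912332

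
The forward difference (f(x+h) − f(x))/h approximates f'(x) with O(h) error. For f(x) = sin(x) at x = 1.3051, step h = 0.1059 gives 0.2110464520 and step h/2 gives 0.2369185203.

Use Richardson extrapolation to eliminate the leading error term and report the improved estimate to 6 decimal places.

Leading term ∝ h^1; use weight 2 = 2^1.
2^1×A(h/2) = 0.4738370406; minus A(h) gives 0.2627905886.
Divide by 2^1 − 1 = 1.
Extrapolated: 0.2627905886 / 1 = 0.2627905886

0.262791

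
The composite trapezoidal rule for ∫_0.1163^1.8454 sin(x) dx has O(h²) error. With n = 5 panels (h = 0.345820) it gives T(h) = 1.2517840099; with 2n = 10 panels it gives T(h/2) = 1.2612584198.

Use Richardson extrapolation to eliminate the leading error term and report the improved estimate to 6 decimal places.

1.264417

r = 2, so 2^r = 4.
4·1.2612584198 − 1.2517840099 = 3.7932496693
Denominator 4 − 1 = 3.
Extrapolated: 3.7932496693 / 3 = 1.2644165564
Correction |R − A(h/2)| = 3.158e-03; gap |A(h/2) − A(h)| = 9.474e-03.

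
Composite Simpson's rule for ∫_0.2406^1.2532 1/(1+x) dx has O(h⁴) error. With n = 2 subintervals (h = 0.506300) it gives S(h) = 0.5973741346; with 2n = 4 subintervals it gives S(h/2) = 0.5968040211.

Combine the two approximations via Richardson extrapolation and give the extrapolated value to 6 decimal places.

r = 4, so 2^r = 16.
Weighted: 9.5488643376 − 0.5973741346 = 8.9514902030
Divide by 2^4 − 1 = 15.
So the Richardson estimate is 0.5967660135.

0.596766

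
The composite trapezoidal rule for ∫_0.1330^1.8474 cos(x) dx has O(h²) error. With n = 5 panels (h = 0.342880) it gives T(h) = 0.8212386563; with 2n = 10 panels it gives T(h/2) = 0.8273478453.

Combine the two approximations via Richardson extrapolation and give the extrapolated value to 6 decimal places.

0.829384

r = 2: numerator weight 4, denominator 3.
Difference of the inputs: 0.8273478453 − 0.8212386563 = 0.0061091890
Correction (A(h/2) − A(h))/(4 − 1) = 0.0061091890/3 = 0.0020363963
R = 0.8273478453 + 0.0020363963 = 0.8293842416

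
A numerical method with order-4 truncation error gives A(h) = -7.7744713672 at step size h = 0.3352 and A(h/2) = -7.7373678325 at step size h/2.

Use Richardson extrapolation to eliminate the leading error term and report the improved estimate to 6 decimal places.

Method order is 4; weight 2^4 = 16.
2^4·A(h/2) = -123.7978853200; minus A(h) gives -116.0234139528.
Denominator 16 − 1 = 15.
(16·(-7.7373678325) − (-7.7744713672))/(16 − 1) = -7.7348942635
Correction |R − A(h/2)| = 2.474e-03; gap |A(h/2) − A(h)| = 3.710e-02.

-7.734894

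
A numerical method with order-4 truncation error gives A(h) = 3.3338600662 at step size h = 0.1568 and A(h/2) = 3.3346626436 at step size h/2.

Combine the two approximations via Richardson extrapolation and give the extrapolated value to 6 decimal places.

r = 4, so 2^r = 16.
Weighted: 53.3546022976 − 3.3338600662 = 50.0207422314
Denominator 16 − 1 = 15.
So the Richardson estimate is 3.3347161488.
Gap between inputs: 8.026e-04; correction applied: +0.0000535052.

3.334716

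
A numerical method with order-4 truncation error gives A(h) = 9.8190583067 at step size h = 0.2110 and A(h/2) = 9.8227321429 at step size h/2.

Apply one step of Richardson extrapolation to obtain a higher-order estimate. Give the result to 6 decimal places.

The method has order 4: 2^4 = 16.
16 × 9.8227321429 − 9.8190583067 = 147.3446559797
Denominator 16 − 1 = 15.
(16 × 9.8227321429 − 9.8190583067)/(16 − 1) = 9.8229770653

9.822977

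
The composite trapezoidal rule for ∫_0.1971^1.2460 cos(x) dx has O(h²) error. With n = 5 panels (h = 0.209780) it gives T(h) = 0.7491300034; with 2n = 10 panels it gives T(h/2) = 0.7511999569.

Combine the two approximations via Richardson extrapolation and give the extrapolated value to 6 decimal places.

Order 2 gives 2^r = 4 and 2^r − 1 = 3.
4·0.7511999569 = 3.0047998276; subtract 0.7491300034 → 2.2556698242
Divide by 2^2 − 1 = 3.
Extrapolated: 2.2556698242 / 3 = 0.7518899414
Gap between inputs: 2.070e-03; correction applied: +0.0006899845.

0.751890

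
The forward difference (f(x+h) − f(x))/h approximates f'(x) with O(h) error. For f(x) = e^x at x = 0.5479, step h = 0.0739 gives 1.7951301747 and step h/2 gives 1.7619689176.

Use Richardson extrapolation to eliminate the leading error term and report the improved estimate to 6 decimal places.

1.728808

Method order is 1; weight 2^1 = 2.
Top: 2(1.7619689176) − (1.7951301747) = 1.7288076605
R = 1.7288076605/1 = 1.7288076605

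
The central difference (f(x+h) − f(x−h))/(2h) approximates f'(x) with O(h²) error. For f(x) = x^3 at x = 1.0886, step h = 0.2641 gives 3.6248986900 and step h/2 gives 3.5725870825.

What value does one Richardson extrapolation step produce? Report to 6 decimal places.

3.555150

Order 2 gives 2^r = 4 and 2^r − 1 = 3.
Difference of the inputs: 3.5725870825 − 3.6248986900 = -0.0523116075
Correction (A(h/2) − A(h))/(4 − 1) = (-0.0523116075)/3 = -0.0174372025
R = A(h/2) + (A(h/2) − A(h))/3 = 3.5725870825 − 0.0174372025 = 3.5551498800
Correction |R − A(h/2)| = 1.744e-02; gap |A(h/2) − A(h)| = 5.231e-02.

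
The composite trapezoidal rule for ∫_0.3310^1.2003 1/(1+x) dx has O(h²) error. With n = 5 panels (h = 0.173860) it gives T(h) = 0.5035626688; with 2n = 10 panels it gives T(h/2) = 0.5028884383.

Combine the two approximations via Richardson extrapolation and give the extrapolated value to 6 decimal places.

0.502664

r = 2: numerator weight 4, denominator 3.
4 × 0.5028884383 = 2.0115537532; 2.0115537532 − 0.5035626688 = 1.5079910844
R = 1.5079910844/3 = 0.5026636948
Shift from A(h/2): −0.0002247435.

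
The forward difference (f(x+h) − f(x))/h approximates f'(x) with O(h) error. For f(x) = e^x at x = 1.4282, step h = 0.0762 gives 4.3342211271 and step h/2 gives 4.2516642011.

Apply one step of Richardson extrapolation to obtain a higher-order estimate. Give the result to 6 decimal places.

4.169107

Error is O(h^1); halving h shrinks it by 2^1 = 2.
A(h/2) − A(h) = 4.2516642011 − 4.3342211271 = -0.0825569260
Correction (A(h/2) − A(h))/(2 − 1) = (-0.0825569260)/1 = -0.0825569260
R = A(h/2) + (A(h/2) − A(h))/1 = 4.2516642011 − 0.0825569260 = 4.1691072751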